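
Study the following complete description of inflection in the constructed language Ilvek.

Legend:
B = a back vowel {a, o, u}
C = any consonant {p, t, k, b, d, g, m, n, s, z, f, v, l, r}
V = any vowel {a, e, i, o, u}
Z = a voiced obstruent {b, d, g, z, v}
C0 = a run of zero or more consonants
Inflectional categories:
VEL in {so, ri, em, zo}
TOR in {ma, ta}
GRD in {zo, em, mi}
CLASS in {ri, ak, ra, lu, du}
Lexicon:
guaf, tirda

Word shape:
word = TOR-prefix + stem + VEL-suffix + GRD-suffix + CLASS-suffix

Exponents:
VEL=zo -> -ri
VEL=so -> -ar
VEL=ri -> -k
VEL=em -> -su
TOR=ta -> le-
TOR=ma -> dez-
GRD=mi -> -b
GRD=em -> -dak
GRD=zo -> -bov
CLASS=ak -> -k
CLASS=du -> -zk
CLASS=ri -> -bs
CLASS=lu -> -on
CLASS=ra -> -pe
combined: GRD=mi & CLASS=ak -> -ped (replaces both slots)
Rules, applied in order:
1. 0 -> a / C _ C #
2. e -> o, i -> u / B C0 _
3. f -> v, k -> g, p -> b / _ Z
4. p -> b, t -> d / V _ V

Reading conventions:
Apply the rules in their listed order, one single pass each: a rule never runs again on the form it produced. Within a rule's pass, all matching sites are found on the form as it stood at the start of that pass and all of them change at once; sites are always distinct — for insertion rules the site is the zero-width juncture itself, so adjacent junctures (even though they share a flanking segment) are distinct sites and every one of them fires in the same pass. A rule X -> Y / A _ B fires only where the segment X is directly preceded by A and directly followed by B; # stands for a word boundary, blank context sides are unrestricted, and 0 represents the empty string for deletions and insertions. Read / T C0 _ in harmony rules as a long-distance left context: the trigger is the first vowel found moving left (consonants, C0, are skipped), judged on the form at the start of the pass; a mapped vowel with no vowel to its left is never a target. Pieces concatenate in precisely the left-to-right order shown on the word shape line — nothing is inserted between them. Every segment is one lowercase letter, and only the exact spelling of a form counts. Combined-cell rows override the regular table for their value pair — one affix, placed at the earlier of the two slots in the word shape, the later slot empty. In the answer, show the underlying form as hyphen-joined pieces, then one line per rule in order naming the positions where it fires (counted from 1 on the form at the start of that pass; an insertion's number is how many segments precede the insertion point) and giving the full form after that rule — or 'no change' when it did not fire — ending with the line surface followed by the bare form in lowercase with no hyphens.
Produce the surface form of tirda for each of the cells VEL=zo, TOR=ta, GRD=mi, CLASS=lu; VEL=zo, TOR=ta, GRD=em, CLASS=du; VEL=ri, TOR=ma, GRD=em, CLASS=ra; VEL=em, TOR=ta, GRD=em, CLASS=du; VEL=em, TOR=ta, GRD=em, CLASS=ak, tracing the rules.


cell VEL=zo, TOR=ta, GRD=mi, CLASS=lu:
underlying: le-tirda-ri-b-on
1. 0 -> a / C _ C #: no change
2. e -> o, i -> u / B C0 _: fires at position(s) 9: letirdarubon
3. f -> v, k -> g, p -> b / _ Z: no change
4. p -> b, t -> d / V _ V: fires at position(s) 3: ledirdarubon
surface: ledirdarubon

cell VEL=zo, TOR=ta, GRD=em, CLASS=du:
underlying: le-tirda-ri-dak-zk
1. 0 -> a / C _ C #: inserts after position(s) 13: letirdaridakzak
2. e -> o, i -> u / B C0 _: fires at position(s) 9: letirdarudakzak
3. f -> v, k -> g, p -> b / _ Z: fires at position(s) 12: letirdarudagzak
4. p -> b, t -> d / V _ V: fires at position(s) 3: ledirdarudagzak
surface: ledirdarudagzak

cell VEL=ri, TOR=ma, GRD=em, CLASS=ra:
underlying: dez-tirda-k-dak-pe
1. 0 -> a / C _ C #: no change
2. e -> o, i -> u / B C0 _: fires at position(s) 14: deztirdakdakpo
3. f -> v, k -> g, p -> b / _ Z: fires at position(s) 9: deztirdagdakpo
4. p -> b, t -> d / V _ V: no change
surface: deztirdagdakpo

cell VEL=em, TOR=ta, GRD=em, CLASS=du:
underlying: le-tirda-su-dak-zk
1. 0 -> a / C _ C #: inserts after position(s) 13: letirdasudakzak
2. e -> o, i -> u / B C0 _: no change
3. f -> v, k -> g, p -> b / _ Z: fires at position(s) 12: letirdasudagzak
4. p -> b, t -> d / V _ V: fires at position(s) 3: ledirdasudagzak
surface: ledirdasudagzak

cell VEL=em, TOR=ta, GRD=em, CLASS=ak:
underlying: le-tirda-su-dak-k
1. 0 -> a / C _ C #: inserts after position(s) 12: letirdasudakak
2. e -> o, i -> u / B C0 _: no change
3. f -> v, k -> g, p -> b / _ Z: no change
4. p -> b, t -> d / V _ V: fires at position(s) 3: ledirdasudakak
surface: ledirdasudakak


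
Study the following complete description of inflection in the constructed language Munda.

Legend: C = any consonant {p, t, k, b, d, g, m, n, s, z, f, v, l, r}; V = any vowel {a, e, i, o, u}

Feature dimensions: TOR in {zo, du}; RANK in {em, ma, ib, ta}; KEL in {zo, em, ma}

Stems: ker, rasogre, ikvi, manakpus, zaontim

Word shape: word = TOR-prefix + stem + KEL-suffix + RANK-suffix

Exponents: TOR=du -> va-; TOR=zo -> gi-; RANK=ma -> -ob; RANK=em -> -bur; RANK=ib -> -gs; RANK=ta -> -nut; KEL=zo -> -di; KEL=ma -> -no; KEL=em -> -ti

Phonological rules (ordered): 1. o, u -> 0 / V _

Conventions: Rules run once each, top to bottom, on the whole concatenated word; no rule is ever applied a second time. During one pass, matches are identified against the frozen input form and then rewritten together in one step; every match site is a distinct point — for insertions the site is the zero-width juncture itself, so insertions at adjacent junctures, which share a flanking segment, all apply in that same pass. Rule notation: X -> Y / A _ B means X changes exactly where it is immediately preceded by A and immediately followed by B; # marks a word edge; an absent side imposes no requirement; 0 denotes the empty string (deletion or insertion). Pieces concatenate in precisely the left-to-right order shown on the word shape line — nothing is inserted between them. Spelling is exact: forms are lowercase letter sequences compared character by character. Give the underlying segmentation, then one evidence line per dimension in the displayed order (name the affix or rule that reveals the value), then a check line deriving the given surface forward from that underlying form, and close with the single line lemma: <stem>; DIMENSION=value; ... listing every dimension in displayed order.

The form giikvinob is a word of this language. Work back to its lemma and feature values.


underlying: gi-ikvi-no-ob
TOR=zo - signalled by the affix gi-
RANK=ma - signalled by the affix -ob
KEL=ma - signalled by the affix -no
check: giikvinoob -> giikvinob
lemma: ikvi; TOR=zo; RANK=ma; KEL=ma


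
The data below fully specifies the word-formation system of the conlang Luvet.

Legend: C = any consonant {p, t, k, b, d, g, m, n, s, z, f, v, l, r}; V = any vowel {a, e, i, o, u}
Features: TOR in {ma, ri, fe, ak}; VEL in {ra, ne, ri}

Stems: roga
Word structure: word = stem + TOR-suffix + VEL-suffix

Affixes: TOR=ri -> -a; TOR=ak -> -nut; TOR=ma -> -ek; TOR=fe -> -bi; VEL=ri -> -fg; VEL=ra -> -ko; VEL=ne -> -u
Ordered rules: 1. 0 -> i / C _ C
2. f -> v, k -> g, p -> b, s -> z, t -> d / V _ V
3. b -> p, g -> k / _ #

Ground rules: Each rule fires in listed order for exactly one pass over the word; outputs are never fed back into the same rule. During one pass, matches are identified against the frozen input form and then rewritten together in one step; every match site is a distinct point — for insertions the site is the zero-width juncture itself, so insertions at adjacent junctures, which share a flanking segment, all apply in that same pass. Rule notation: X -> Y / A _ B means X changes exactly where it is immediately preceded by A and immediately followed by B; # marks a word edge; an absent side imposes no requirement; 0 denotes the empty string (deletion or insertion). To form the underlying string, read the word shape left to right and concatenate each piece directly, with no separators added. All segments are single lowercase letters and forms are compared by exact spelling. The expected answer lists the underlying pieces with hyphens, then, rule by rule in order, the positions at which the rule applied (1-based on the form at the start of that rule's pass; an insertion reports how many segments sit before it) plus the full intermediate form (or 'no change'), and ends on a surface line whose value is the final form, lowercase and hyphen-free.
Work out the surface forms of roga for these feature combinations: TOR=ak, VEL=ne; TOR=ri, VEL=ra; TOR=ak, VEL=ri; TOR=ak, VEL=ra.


cell TOR=ak, VEL=ne:
underlying: roga-nut-u
1. 0 -> i / C _ C: no change
2. f -> v, k -> g, p -> b, s -> z, t -> d / V _ V: fires at position(s) 7: roganudu
3. b -> p, g -> k / _ #: no change
surface: roganudu

cell TOR=ri, VEL=ra:
underlying: roga-a-ko
1. 0 -> i / C _ C: no change
2. f -> v, k -> g, p -> b, s -> z, t -> d / V _ V: fires at position(s) 6: rogaago
3. b -> p, g -> k / _ #: no change
surface: rogaago

cell TOR=ak, VEL=ri:
underlying: roga-nut-fg
1. 0 -> i / C _ C: inserts after position(s) 7, 8: roganutifig
2. f -> v, k -> g, p -> b, s -> z, t -> d / V _ V: fires at position(s) 7, 9: roganudivig
3. b -> p, g -> k / _ #: fires at position(s) 11: roganudivik
surface: roganudivik

cell TOR=ak, VEL=ra:
underlying: roga-nut-ko
1. 0 -> i / C _ C: inserts after position(s) 7: roganutiko
2. f -> v, k -> g, p -> b, s -> z, t -> d / V _ V: fires at position(s) 7, 9: roganudigo
3. b -> p, g -> k / _ #: no change
surface: roganudigo


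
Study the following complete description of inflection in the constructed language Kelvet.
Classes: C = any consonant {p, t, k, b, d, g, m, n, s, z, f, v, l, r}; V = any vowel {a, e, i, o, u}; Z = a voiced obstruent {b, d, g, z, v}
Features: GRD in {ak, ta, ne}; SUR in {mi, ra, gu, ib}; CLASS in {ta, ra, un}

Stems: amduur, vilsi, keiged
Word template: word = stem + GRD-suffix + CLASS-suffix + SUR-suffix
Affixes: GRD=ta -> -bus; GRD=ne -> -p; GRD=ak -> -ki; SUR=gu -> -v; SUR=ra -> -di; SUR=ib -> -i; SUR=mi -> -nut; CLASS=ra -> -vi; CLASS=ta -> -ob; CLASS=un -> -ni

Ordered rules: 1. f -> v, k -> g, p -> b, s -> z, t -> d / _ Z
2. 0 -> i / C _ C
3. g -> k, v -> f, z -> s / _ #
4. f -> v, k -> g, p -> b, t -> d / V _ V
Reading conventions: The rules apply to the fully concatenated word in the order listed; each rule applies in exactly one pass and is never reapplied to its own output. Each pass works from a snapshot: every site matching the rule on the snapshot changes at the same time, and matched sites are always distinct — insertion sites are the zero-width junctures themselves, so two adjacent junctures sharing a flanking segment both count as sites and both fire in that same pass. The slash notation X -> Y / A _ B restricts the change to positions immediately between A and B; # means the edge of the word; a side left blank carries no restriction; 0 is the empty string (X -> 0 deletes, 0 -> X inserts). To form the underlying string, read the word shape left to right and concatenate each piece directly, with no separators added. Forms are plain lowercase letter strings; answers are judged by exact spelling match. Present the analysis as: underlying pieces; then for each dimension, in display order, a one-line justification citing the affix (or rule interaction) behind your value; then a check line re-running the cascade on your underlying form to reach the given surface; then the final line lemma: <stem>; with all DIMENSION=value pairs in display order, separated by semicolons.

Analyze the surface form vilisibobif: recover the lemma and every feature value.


underlying: vilsi-p-ob-v
GRD=ne - signalled by the affix -p
SUR=gu - signalled by the affix -v
CLASS=ta - signalled by the affix -ob
check: vilsipobv -> vilsipobv -> vilisipobiv -> vilisipobif -> vilisibobif
lemma: vilsi; GRD=ne; SUR=gu; CLASS=ta


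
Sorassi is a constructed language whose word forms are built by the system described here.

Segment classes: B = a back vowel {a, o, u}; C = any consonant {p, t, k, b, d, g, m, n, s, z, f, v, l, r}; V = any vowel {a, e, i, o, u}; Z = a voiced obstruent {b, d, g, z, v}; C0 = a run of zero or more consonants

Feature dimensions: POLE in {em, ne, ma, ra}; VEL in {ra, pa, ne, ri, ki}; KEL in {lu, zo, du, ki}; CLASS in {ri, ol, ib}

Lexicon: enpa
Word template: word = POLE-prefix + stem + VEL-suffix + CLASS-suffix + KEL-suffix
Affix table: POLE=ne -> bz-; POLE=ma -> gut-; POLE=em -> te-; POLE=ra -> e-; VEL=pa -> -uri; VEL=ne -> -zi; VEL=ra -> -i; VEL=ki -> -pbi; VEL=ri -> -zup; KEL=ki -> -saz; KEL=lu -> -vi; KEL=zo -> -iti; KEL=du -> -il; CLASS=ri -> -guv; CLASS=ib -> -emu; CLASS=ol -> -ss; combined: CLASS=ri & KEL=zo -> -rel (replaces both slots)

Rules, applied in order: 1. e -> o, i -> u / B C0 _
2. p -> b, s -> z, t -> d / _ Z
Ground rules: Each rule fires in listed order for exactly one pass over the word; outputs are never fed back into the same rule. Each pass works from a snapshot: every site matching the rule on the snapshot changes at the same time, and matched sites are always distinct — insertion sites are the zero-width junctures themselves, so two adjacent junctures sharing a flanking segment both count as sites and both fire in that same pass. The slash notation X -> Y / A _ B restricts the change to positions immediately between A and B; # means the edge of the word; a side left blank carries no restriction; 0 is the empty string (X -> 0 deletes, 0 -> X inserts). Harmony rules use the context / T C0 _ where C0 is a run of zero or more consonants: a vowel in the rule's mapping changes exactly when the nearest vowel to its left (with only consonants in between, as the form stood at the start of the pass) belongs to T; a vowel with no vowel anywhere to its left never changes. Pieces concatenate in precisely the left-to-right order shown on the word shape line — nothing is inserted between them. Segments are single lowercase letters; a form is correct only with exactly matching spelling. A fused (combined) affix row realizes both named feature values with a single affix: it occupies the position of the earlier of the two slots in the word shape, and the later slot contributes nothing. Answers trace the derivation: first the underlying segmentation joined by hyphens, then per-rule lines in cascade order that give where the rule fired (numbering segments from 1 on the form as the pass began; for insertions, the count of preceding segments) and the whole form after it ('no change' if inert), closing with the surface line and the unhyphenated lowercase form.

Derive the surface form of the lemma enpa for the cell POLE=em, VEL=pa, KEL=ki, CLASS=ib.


underlying: te-enpa-uri-emu-saz
1. e -> o, i -> u / B C0 _: fires at position(s) 9: teenpauruemusaz
2. p -> b, s -> z, t -> d / _ Z: no change
surface: teenpauruemusaz


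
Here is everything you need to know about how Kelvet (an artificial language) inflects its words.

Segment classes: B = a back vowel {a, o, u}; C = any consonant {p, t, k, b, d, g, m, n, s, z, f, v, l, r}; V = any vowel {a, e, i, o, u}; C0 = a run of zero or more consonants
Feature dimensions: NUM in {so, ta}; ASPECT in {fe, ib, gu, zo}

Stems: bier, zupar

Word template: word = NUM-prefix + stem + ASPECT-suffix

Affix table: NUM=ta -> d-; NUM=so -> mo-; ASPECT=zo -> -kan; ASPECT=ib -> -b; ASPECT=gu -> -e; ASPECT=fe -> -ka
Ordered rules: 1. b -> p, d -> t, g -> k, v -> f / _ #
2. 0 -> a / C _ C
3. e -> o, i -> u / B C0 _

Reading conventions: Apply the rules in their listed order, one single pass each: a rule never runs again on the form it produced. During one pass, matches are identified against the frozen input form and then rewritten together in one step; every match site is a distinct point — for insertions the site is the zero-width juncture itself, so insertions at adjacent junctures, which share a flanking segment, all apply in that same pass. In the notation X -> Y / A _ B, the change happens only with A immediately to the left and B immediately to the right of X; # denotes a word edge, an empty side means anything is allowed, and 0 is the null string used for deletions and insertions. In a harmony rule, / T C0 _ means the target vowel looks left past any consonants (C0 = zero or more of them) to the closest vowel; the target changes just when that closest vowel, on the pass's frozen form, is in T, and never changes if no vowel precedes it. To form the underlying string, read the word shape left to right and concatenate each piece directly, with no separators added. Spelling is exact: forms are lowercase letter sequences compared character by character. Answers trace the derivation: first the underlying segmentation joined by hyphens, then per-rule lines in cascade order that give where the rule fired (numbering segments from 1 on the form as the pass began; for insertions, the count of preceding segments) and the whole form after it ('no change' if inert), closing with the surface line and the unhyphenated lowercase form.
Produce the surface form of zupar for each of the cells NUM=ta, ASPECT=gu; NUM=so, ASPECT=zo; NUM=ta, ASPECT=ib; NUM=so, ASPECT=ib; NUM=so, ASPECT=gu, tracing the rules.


cell NUM=ta, ASPECT=gu:
underlying: d-zupar-e
1. b -> p, d -> t, g -> k, v -> f / _ #: no change
2. 0 -> a / C _ C: inserts after position(s) 1: dazupare
3. e -> o, i -> u / B C0 _: fires at position(s) 8: dazuparo
surface: dazuparo

cell NUM=so, ASPECT=zo:
underlying: mo-zupar-kan
1. b -> p, d -> t, g -> k, v -> f / _ #: no change
2. 0 -> a / C _ C: inserts after position(s) 7: mozuparakan
3. e -> o, i -> u / B C0 _: no change
surface: mozuparakan

cell NUM=ta, ASPECT=ib:
underlying: d-zupar-b
1. b -> p, d -> t, g -> k, v -> f / _ #: fires at position(s) 7: dzuparp
2. 0 -> a / C _ C: inserts after position(s) 1, 6: dazuparap
3. e -> o, i -> u / B C0 _: no change
surface: dazuparap

cell NUM=so, ASPECT=ib:
underlying: mo-zupar-b
1. b -> p, d -> t, g -> k, v -> f / _ #: fires at position(s) 8: mozuparp
2. 0 -> a / C _ C: inserts after position(s) 7: mozuparap
3. e -> o, i -> u / B C0 _: no change
surface: mozuparap

cell NUM=so, ASPECT=gu:
underlying: mo-zupar-e
1. b -> p, d -> t, g -> k, v -> f / _ #: no change
2. 0 -> a / C _ C: no change
3. e -> o, i -> u / B C0 _: fires at position(s) 8: mozuparo
surface: mozuparo


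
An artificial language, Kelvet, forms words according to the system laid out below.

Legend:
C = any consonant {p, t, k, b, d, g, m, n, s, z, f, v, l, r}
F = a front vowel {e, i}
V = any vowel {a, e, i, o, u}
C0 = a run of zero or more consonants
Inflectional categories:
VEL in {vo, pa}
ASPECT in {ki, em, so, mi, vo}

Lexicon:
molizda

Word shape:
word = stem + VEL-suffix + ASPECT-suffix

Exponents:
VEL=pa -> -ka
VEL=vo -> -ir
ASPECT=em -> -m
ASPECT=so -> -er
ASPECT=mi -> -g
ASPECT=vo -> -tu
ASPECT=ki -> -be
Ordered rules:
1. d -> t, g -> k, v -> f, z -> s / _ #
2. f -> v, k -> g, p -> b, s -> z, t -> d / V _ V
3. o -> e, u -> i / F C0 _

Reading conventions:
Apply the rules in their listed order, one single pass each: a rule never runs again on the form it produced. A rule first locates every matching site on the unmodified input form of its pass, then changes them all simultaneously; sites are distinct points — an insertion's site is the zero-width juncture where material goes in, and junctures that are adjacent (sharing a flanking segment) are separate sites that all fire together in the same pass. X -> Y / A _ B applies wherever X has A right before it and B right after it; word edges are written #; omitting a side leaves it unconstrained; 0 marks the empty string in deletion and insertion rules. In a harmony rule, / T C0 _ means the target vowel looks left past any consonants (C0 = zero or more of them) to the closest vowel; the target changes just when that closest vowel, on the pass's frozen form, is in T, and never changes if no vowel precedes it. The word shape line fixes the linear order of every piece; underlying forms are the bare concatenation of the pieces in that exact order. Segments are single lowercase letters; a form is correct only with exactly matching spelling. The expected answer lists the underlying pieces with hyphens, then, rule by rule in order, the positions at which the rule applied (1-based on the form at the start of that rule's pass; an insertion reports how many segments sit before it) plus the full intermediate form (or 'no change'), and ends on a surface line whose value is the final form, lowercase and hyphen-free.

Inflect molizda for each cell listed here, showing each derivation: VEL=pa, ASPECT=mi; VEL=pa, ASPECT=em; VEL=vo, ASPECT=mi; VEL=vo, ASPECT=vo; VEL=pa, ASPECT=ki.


cell VEL=pa, ASPECT=mi:
underlying: molizda-ka-g
1. d -> t, g -> k, v -> f, z -> s / _ #: fires at position(s) 10: molizdakak
2. f -> v, k -> g, p -> b, s -> z, t -> d / V _ V: fires at position(s) 8: molizdagak
3. o -> e, u -> i / F C0 _: no change
surface: molizdagak

cell VEL=pa, ASPECT=em:
underlying: molizda-ka-m
1. d -> t, g -> k, v -> f, z -> s / _ #: no change
2. f -> v, k -> g, p -> b, s -> z, t -> d / V _ V: fires at position(s) 8: molizdagam
3. o -> e, u -> i / F C0 _: no change
surface: molizdagam

cell VEL=vo, ASPECT=mi:
underlying: molizda-ir-g
1. d -> t, g -> k, v -> f, z -> s / _ #: fires at position(s) 10: molizdairk
2. f -> v, k -> g, p -> b, s -> z, t -> d / V _ V: no change
3. o -> e, u -> i / F C0 _: no change
surface: molizdairk

cell VEL=vo, ASPECT=vo:
underlying: molizda-ir-tu
1. d -> t, g -> k, v -> f, z -> s / _ #: no change
2. f -> v, k -> g, p -> b, s -> z, t -> d / V _ V: no change
3. o -> e, u -> i / F C0 _: fires at position(s) 11: molizdairti
surface: molizdairti

cell VEL=pa, ASPECT=ki:
underlying: molizda-ka-be
1. d -> t, g -> k, v -> f, z -> s / _ #: no change
2. f -> v, k -> g, p -> b, s -> z, t -> d / V _ V: fires at position(s) 8: molizdagabe
3. o -> e, u -> i / F C0 _: no change
surface: molizdagabe


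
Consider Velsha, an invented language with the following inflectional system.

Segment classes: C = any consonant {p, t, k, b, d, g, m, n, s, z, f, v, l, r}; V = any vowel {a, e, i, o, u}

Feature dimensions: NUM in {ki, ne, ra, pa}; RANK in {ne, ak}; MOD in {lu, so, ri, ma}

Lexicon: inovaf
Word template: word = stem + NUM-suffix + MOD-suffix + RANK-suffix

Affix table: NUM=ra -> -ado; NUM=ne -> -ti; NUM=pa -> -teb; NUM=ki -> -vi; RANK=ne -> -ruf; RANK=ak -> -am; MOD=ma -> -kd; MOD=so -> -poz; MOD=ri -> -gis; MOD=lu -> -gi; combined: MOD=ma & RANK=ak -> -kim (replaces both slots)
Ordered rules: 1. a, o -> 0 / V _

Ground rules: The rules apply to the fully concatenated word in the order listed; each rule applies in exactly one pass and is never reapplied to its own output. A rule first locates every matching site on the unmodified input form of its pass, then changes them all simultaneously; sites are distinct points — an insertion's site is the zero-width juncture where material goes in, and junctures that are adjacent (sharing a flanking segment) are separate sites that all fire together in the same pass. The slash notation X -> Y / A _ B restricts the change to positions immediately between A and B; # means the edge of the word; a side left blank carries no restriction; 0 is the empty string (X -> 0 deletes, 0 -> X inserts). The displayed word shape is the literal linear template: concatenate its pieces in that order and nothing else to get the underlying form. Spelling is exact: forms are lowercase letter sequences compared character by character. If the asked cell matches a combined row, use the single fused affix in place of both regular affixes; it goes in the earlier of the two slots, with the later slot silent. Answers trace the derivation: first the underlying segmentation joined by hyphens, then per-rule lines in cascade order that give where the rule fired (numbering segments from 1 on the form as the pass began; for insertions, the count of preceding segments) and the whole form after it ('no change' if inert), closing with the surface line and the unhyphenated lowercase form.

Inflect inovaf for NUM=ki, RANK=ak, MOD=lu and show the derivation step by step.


underlying: inovaf-vi-gi-am
1. a, o -> 0 / V _: fires at position(s) 11: inovafvigim
surface: inovafvigim


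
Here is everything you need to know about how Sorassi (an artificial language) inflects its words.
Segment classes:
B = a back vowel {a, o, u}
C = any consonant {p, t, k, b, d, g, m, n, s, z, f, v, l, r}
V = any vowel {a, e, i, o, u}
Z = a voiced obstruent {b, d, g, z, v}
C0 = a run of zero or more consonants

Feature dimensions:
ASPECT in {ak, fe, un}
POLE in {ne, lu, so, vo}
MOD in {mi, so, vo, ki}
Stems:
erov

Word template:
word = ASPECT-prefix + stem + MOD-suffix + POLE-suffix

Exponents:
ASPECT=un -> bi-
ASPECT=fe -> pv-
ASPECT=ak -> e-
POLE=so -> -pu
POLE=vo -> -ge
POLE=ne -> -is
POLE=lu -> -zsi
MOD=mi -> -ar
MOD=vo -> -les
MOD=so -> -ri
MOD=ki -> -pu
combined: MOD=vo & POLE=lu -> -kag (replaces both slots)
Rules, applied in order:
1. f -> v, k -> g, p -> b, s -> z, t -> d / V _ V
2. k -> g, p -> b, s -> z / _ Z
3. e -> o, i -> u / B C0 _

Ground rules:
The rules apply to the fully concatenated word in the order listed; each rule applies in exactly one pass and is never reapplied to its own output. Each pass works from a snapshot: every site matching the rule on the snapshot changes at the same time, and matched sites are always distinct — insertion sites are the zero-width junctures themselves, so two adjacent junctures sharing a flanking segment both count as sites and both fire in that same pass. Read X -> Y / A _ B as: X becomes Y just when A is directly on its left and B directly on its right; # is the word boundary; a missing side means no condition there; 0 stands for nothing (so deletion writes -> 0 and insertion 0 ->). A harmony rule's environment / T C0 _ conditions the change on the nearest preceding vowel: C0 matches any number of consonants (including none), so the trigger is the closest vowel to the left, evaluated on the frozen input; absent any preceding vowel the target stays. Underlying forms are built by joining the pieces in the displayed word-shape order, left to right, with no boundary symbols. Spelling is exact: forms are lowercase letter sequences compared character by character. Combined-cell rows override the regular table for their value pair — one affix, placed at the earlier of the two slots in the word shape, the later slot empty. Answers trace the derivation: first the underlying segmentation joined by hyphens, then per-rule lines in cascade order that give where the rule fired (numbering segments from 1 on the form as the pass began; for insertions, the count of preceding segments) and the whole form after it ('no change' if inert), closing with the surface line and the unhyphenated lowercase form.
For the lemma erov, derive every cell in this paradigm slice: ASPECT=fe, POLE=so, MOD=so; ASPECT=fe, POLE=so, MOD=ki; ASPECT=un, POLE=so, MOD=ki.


cell ASPECT=fe, POLE=so, MOD=so:
underlying: pv-erov-ri-pu
1. f -> v, k -> g, p -> b, s -> z, t -> d / V _ V: fires at position(s) 9: pverovribu
2. k -> g, p -> b, s -> z / _ Z: fires at position(s) 1: bverovribu
3. e -> o, i -> u / B C0 _: fires at position(s) 8: bverovrubu
surface: bverovrubu

cell ASPECT=fe, POLE=so, MOD=ki:
underlying: pv-erov-pu-pu
1. f -> v, k -> g, p -> b, s -> z, t -> d / V _ V: fires at position(s) 9: pverovpubu
2. k -> g, p -> b, s -> z / _ Z: fires at position(s) 1: bverovpubu
3. e -> o, i -> u / B C0 _: no change
surface: bverovpubu

cell ASPECT=un, POLE=so, MOD=ki:
underlying: bi-erov-pu-pu
1. f -> v, k -> g, p -> b, s -> z, t -> d / V _ V: fires at position(s) 9: bierovpubu
2. k -> g, p -> b, s -> z / _ Z: no change
3. e -> o, i -> u / B C0 _: no change
surface: bierovpubu


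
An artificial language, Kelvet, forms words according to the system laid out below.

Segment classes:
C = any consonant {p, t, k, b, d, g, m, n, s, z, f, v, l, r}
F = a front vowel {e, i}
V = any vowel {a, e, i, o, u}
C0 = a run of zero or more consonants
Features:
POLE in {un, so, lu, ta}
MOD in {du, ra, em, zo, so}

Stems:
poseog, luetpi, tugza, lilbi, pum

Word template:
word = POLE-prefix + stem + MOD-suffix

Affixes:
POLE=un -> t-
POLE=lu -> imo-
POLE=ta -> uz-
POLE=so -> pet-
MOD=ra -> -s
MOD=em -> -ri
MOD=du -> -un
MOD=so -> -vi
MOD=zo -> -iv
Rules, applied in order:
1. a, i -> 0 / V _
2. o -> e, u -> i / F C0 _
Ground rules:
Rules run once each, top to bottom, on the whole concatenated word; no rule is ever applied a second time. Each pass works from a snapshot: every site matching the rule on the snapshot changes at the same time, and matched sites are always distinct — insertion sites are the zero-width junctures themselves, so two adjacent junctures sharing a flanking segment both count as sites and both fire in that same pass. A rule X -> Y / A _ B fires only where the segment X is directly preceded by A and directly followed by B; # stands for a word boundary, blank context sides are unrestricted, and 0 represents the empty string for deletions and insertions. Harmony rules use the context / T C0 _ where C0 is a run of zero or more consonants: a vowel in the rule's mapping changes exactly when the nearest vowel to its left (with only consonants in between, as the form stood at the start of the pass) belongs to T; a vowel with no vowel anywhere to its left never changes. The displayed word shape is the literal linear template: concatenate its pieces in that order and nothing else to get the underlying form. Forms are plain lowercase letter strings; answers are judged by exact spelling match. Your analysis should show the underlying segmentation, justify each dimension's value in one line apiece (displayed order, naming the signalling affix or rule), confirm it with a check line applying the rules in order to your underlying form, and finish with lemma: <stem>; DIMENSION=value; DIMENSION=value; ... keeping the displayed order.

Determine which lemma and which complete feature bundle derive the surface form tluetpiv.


underlying: t-luetpi-iv
POLE=un - signalled by the affix t-
MOD=zo - signalled by the affix -iv
check: tluetpiiv -> tluetpiv -> tluetpiv
lemma: luetpi; POLE=un; MOD=zo


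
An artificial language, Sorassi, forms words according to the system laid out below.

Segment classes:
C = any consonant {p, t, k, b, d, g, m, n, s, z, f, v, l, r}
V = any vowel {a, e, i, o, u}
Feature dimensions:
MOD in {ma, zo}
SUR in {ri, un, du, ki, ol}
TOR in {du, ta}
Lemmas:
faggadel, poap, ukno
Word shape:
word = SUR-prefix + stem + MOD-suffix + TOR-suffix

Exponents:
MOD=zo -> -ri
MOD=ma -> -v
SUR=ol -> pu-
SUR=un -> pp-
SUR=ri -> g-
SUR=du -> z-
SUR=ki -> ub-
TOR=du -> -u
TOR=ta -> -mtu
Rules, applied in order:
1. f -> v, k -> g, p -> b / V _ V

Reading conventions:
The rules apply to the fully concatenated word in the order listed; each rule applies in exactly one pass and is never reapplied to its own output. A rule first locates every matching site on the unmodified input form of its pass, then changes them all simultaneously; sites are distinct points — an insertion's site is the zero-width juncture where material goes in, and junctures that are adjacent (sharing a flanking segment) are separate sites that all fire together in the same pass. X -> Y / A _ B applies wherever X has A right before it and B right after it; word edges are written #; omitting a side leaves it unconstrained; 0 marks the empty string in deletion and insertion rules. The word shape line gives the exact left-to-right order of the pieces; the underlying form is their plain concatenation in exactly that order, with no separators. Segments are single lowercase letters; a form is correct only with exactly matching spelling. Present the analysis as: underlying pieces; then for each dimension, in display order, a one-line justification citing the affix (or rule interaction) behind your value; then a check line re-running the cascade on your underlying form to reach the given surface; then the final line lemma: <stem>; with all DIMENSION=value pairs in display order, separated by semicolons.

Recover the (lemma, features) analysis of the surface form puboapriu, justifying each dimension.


underlying: pu-poap-ri-u
MOD=zo - signalled by the affix -ri
SUR=ol - signalled by the affix pu-
TOR=du - signalled by the affix -u
check: pupoapriu -> puboapriu
lemma: poap; MOD=zo; SUR=ol; TOR=du


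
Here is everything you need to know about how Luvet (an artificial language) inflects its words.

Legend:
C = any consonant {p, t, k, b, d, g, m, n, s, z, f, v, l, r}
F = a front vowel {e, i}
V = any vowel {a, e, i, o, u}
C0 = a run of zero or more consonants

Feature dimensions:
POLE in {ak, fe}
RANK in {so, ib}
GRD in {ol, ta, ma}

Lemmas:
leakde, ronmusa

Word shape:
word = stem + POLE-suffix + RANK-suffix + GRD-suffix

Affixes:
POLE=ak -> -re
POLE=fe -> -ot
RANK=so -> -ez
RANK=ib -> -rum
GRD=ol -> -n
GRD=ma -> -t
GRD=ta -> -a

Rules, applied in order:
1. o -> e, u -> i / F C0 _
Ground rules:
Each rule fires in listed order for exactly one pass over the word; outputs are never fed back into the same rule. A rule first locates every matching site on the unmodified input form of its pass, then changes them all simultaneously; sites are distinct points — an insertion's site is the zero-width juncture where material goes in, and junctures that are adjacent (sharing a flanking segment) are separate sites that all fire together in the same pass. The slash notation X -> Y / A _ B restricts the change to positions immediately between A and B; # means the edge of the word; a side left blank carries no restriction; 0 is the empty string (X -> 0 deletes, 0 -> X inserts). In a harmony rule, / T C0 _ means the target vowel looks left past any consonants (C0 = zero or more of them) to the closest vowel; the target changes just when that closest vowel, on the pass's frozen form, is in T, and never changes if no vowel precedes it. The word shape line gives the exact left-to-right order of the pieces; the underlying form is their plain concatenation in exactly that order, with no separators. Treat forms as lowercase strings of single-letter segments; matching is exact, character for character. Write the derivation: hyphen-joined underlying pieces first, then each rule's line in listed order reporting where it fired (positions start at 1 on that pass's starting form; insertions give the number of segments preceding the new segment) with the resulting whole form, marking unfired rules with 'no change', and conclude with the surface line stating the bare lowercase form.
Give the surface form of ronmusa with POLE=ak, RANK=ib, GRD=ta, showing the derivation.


underlying: ronmusa-re-rum-a
1. o -> e, u -> i / F C0 _: fires at position(s) 11: ronmusarerima
surface: ronmusarerima


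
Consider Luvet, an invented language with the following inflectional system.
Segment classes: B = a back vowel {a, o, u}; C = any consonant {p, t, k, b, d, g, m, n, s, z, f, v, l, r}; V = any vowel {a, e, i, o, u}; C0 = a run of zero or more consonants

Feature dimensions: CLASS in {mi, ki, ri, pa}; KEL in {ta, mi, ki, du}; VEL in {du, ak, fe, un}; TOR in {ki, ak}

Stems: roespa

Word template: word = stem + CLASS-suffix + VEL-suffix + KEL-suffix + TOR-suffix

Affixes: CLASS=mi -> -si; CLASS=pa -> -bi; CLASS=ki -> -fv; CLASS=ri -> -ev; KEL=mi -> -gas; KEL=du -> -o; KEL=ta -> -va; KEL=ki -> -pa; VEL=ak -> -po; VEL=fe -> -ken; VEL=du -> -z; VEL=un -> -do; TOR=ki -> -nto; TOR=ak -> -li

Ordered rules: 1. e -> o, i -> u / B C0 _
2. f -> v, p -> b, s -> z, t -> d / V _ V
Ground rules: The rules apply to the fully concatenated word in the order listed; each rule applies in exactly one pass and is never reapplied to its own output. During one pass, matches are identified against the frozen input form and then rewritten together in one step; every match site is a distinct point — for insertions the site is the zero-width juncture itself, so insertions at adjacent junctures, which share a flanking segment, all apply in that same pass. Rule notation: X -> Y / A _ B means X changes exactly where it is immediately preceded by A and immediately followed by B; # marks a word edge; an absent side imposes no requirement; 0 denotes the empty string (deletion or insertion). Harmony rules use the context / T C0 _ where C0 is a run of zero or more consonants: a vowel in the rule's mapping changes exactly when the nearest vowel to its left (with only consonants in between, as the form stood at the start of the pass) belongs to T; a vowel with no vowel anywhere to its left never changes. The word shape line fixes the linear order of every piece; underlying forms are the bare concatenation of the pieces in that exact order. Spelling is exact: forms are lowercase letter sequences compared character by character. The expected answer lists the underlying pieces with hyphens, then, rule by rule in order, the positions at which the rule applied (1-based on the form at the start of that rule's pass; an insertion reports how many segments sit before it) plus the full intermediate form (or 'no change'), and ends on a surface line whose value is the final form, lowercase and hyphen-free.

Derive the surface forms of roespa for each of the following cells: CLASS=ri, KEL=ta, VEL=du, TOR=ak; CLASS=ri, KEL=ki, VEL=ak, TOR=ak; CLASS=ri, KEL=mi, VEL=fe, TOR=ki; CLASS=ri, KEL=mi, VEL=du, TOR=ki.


cell CLASS=ri, KEL=ta, VEL=du, TOR=ak:
underlying: roespa-ev-z-va-li
1. e -> o, i -> u / B C0 _: fires at position(s) 3, 7, 13: roospaovzvalu
2. f -> v, p -> b, s -> z, t -> d / V _ V: no change
surface: roospaovzvalu

cell CLASS=ri, KEL=ki, VEL=ak, TOR=ak:
underlying: roespa-ev-po-pa-li
1. e -> o, i -> u / B C0 _: fires at position(s) 3, 7, 14: roospaovpopalu
2. f -> v, p -> b, s -> z, t -> d / V _ V: fires at position(s) 11: roospaovpobalu
surface: roospaovpobalu

cell CLASS=ri, KEL=mi, VEL=fe, TOR=ki:
underlying: roespa-ev-ken-gas-nto
1. e -> o, i -> u / B C0 _: fires at position(s) 3, 7: roospaovkengasnto
2. f -> v, p -> b, s -> z, t -> d / V _ V: no change
surface: roospaovkengasnto

cell CLASS=ri, KEL=mi, VEL=du, TOR=ki:
underlying: roespa-ev-z-gas-nto
1. e -> o, i -> u / B C0 _: fires at position(s) 3, 7: roospaovzgasnto
2. f -> v, p -> b, s -> z, t -> d / V _ V: no change
surface: roospaovzgasnto


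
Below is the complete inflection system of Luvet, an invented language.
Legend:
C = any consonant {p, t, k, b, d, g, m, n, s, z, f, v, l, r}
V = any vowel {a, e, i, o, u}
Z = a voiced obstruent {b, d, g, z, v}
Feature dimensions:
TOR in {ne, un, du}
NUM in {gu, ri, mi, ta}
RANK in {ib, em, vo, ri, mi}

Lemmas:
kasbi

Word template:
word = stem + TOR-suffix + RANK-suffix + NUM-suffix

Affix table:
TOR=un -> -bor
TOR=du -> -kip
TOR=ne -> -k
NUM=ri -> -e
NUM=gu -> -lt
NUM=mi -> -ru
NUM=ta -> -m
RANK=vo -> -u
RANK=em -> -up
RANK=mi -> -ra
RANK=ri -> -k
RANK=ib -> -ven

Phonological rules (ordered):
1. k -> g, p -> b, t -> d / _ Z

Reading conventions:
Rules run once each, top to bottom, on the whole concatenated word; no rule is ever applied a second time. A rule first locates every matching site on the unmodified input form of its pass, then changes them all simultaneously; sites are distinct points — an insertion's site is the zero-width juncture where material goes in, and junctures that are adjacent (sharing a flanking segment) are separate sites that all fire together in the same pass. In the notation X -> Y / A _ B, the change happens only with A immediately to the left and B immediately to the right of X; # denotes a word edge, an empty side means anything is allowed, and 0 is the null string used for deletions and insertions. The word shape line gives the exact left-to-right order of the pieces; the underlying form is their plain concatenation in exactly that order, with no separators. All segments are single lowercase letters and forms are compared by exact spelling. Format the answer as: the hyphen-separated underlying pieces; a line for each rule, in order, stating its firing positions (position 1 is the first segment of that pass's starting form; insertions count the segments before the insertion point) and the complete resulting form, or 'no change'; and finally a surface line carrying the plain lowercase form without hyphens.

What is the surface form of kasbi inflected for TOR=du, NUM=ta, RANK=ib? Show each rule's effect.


underlying: kasbi-kip-ven-m
1. k -> g, p -> b, t -> d / _ Z: fires at position(s) 8: kasbikibvenm
surface: kasbikibvenm


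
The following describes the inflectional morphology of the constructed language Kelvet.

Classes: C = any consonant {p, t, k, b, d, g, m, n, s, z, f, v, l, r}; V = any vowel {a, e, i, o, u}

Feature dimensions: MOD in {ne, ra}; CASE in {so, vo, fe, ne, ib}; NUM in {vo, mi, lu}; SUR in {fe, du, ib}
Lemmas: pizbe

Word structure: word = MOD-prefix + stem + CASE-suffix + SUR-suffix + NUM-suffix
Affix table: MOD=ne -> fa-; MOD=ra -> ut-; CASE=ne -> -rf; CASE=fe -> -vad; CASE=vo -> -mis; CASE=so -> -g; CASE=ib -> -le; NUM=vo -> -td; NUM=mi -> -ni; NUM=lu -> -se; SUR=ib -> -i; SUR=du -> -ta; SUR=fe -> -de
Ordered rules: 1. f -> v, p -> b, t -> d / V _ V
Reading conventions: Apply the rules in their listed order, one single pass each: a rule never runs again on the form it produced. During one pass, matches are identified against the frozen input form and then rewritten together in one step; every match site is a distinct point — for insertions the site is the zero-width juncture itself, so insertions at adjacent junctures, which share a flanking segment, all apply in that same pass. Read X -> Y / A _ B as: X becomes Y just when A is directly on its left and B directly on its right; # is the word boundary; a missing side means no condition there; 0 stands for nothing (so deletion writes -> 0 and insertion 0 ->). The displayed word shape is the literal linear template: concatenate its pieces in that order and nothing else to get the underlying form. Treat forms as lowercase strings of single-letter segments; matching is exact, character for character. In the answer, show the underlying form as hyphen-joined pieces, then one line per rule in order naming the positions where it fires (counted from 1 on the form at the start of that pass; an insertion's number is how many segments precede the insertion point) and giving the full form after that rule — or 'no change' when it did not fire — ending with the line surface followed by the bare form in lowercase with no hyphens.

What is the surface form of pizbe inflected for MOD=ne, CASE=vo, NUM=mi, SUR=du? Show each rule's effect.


underlying: fa-pizbe-mis-ta-ni
1. f -> v, p -> b, t -> d / V _ V: fires at position(s) 3: fabizbemistani
surface: fabizbemistani
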